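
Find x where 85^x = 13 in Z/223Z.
195

Baby-step giant-step with step n = ⌈√223⌉ = 15.
Baby steps 85^j mod 223 (j:value) for j=0..14: 0:1, 1:85, 2:89, 3:206, 4:116, 5:48, 6:66, 7:35, 8:76, 9:216, 10:74, 11:46, 12:119, 13:80, 14:110.
Giant-step multiplier: 85^(-15) ≡ 85^(222-15) = 85^207 ≡ 209 (mod 223).
Giant steps γ_i = 13·209^i mod 223: γ_0=13, γ_1=41, γ_2=95, γ_3=8, γ_4=111, γ_5=7, γ_6=125, γ_7=34, γ_8=193, γ_9=197, γ_10=141, γ_11=33, γ_12=207, γ_13=1 (in table at j=0).
x = i·n + j = 13·15 + 0 = 195.
Check: 85^195 ≡ 13 (mod 223).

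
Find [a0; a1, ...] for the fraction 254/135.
[1; 1, 7, 2, 3, 2]

Euclidean algorithm steps:
254 = 1 × 135 + 119
135 = 1 × 119 + 16
119 = 7 × 16 + 7
16 = 2 × 7 + 2
7 = 3 × 2 + 1
2 = 2 × 1 + 0
Continued fraction: [1; 1, 7, 2, 3, 2]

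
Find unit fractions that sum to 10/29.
1/3 + 1/87

Greedy algorithm:
10/29: ceiling(29/10) = 3, use 1/3
1/87: ceiling(87/1) = 87, use 1/87
Result: 10/29 = 1/3 + 1/87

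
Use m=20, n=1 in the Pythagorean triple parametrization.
(399, 40, 401)

Euclid's formula: a = m² - n², b = 2mn, c = m² + n²
m = 20, n = 1
a = 20² - 1² = 400 - 1 = 399
b = 2 × 20 × 1 = 40
c = 20² + 1² = 400 + 1 = 401
Verification: 399² + 40² = 159201 + 1600 = 160801 = 401² ✓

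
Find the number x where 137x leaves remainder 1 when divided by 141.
35

gcd(137, 141) = 1, so the inverse exists.
Extended Euclidean algorithm on (141, 137):
141 = 1 × 137 + 4  ⟹  4 = (1)·141 + (-1)·137
137 = 34 × 4 + 1  ⟹  1 = (-34)·141 + (35)·137
So (35)·137 ≡ 1 (mod 141), i.e. 137^(-1) ≡ 35 (mod 141).
Check: 137 × 35 = 4795 ≡ 1 (mod 141)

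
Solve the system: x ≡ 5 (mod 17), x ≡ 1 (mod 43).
345

Using Chinese Remainder Theorem:
M = 17 × 43 = 731
M1 = 43, M2 = 17
y1 = 43^(-1) mod 17 = 2
y2 = 17^(-1) mod 43 = 38
x = (5×43×2 + 1×17×38) mod 731 = 345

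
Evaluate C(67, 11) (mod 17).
16

Using Lucas' theorem:
Write n=67 and k=11 in base 17:
n in base 17: [3, 16]
k in base 17: [0, 11]
C(67,11) mod 17 = ∏ C(n_i, k_i) mod 17
Digit binomials (mod 17): C(3,0) = 1; C(16,11) = 4368 ≡ 16
Product: 1 × 16 = 16 ≡ 16 (mod 17)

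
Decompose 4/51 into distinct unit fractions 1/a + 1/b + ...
1/13 + 1/663

Greedy algorithm:
4/51: ceiling(51/4) = 13, use 1/13
1/663: ceiling(663/1) = 663, use 1/663
Result: 4/51 = 1/13 + 1/663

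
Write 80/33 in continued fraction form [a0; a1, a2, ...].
[2; 2, 2, 1, 4]

Euclidean algorithm steps:
80 = 2 × 33 + 14
33 = 2 × 14 + 5
14 = 2 × 5 + 4
5 = 1 × 4 + 1
4 = 4 × 1 + 0
Continued fraction: [2; 2, 2, 1, 4]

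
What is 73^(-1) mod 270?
37

gcd(73, 270) = 1, so the inverse exists.
Extended Euclidean algorithm on (270, 73):
270 = 3 × 73 + 51  ⟹  51 = (1)·270 + (-3)·73
73 = 1 × 51 + 22  ⟹  22 = (-1)·270 + (4)·73
51 = 2 × 22 + 7  ⟹  7 = (3)·270 + (-11)·73
22 = 3 × 7 + 1  ⟹  1 = (-10)·270 + (37)·73
So (37)·73 ≡ 1 (mod 270), i.e. 73^(-1) ≡ 37 (mod 270).
Check: 73 × 37 = 2701 ≡ 1 (mod 270)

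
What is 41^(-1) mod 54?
29

gcd(41, 54) = 1, so the inverse exists.
Extended Euclidean algorithm on (54, 41):
54 = 1 × 41 + 13  ⟹  13 = (1)·54 + (-1)·41
41 = 3 × 13 + 2  ⟹  2 = (-3)·54 + (4)·41
13 = 6 × 2 + 1  ⟹  1 = (19)·54 + (-25)·41
So (-25)·41 ≡ 1 (mod 54), i.e. 41^(-1) ≡ -25 ≡ 29 (mod 54).
Check: 41 × 29 = 1189 ≡ 1 (mod 54)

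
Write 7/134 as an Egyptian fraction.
1/20 + 1/447 + 1/598980

Greedy algorithm:
7/134: ceiling(134/7) = 20, use 1/20
3/1340: ceiling(1340/3) = 447, use 1/447
1/598980: ceiling(598980/1) = 598980, use 1/598980
Result: 7/134 = 1/20 + 1/447 + 1/598980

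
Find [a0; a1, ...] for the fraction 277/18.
[15; 2, 1, 1, 3]

Euclidean algorithm steps:
277 = 15 × 18 + 7
18 = 2 × 7 + 4
7 = 1 × 4 + 3
4 = 1 × 3 + 1
3 = 3 × 1 + 0
Continued fraction: [15; 2, 1, 1, 3]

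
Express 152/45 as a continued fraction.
[3; 2, 1, 1, 1, 5]

Euclidean algorithm steps:
152 = 3 × 45 + 17
45 = 2 × 17 + 11
17 = 1 × 11 + 6
11 = 1 × 6 + 5
6 = 1 × 5 + 1
5 = 5 × 1 + 0
Continued fraction: [3; 2, 1, 1, 1, 5]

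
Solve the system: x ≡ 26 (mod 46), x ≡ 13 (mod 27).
256

Using Chinese Remainder Theorem:
M = 46 × 27 = 1242
M1 = 27, M2 = 46
y1 = 27^(-1) mod 46 = 29
y2 = 46^(-1) mod 27 = 10
x = (26×27×29 + 13×46×10) mod 1242 = 256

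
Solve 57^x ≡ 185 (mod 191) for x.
85

Baby-step giant-step with step n = ⌈√191⌉ = 14.
Baby steps 57^j mod 191 (j:value) for j=0..13: 0:1, 1:57, 2:2, 3:114, 4:4, 5:37, 6:8, 7:74, 8:16, 9:148, 10:32, 11:105, 12:64, 13:19.
Giant-step multiplier: 57^(-14) ≡ 57^(190-14) = 57^176 ≡ 97 (mod 191).
Giant steps γ_i = 185·97^i mod 191: γ_0=185, γ_1=182, γ_2=82, γ_3=123, γ_4=89, γ_5=38, γ_6=57 (in table at j=1).
x = i·n + j = 6·14 + 1 = 85.
Check: 57^85 ≡ 185 (mod 191).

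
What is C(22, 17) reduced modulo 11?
0

Using Lucas' theorem:
Write n=22 and k=17 in base 11:
n in base 11: [2, 0]
k in base 11: [1, 6]
C(22,17) mod 11 = ∏ C(n_i, k_i) mod 11
Digit binomials (mod 11): C(2,1) = 2; C(0,6) = 0 (k_i > n_i)
Product: 2 × 0 = 0 ≡ 0 (mod 11)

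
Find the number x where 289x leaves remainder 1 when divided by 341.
59

gcd(289, 341) = 1, so the inverse exists.
Extended Euclidean algorithm on (341, 289):
341 = 1 × 289 + 52  ⟹  52 = (1)·341 + (-1)·289
289 = 5 × 52 + 29  ⟹  29 = (-5)·341 + (6)·289
52 = 1 × 29 + 23  ⟹  23 = (6)·341 + (-7)·289
29 = 1 × 23 + 6  ⟹  6 = (-11)·341 + (13)·289
23 = 3 × 6 + 5  ⟹  5 = (39)·341 + (-46)·289
6 = 1 × 5 + 1  ⟹  1 = (-50)·341 + (59)·289
So (59)·289 ≡ 1 (mod 341), i.e. 289^(-1) ≡ 59 (mod 341).
Check: 289 × 59 = 17051 ≡ 1 (mod 341)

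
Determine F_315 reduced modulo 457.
139

Matrix identity: Q^n = [[F_(n+1), F_n], [F_n, F_(n-1)]] with Q = [[1,1],[1,0]].
n = 315 = 100111011₂. Square-and-multiply, entries mod 457:
Q^1 = [[1,1],[1,0]]
Q^2 = (Q^1)² = [[2,1],[1,1]]
Q^4 = (Q^2)² = [[5,3],[3,2]]
Q^9 = (Q^4)²·Q = [[55,34],[34,21]]
Q^19 = (Q^9)²·Q = [[367,68],[68,299]]
Q^39 = (Q^19)²·Q = [[430,385],[385,45]]
Q^78 = (Q^39)² = [[429,75],[75,354]]
Q^157 = (Q^78)²·Q = [[240,11],[11,229]]
Q^315 = (Q^157)²·Q = [[271,139],[139,132]]
F_315 mod 457 = Q^315[0][1] = 139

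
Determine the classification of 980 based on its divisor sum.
abundant

Proper divisors of 980: sum = 1 + 2 + 4 + 5 + 7 + 10 + 14 + 20 + ... + 140 + 196 + 245 + 490 (17 divisors) = 1414
Since 1414 > 980, 980 is abundant.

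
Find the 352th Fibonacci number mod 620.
599

Matrix identity: Q^n = [[F_(n+1), F_n], [F_n, F_(n-1)]] with Q = [[1,1],[1,0]].
n = 352 = 101100000₂. Square-and-multiply, entries mod 620:
Q^1 = [[1,1],[1,0]]
Q^2 = (Q^1)² = [[2,1],[1,1]]
Q^5 = (Q^2)²·Q = [[8,5],[5,3]]
Q^11 = (Q^5)²·Q = [[144,89],[89,55]]
Q^22 = (Q^11)² = [[137,351],[351,406]]
Q^44 = (Q^22)² = [[610,253],[253,357]]
Q^88 = (Q^44)² = [[249,371],[371,498]]
Q^176 = (Q^88)² = [[2,617],[617,5]]
Q^352 = (Q^176)² = [[13,599],[599,34]]
F_352 mod 620 = Q^352[0][1] = 599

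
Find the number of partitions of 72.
5392783

p(n) counts ways to write n as a sum of positive integers (order ignored).
Euler's pentagonal recurrence: p(k) = p(k-1) + p(k-2) - p(k-5) - p(k-7) + p(k-12) + p(k-15) - ... (offsets j(3j∓1)/2, signs ++--, p(0)=1, p(<0)=0).
DP table for k = 0..71: p(0)=1, p(1)=1, p(2)=2, p(3)=3, p(4)=5, p(5)=7, p(6)=11, p(7)=15, p(8)=22, p(9)=30, p(10)=42, p(11)=56, p(12)=77, p(13)=101, p(14)=135, p(15)=176, p(16)=231, p(17)=297, p(18)=385, p(19)=490, p(20)=627, p(21)=792, p(22)=1002, p(23)=1255, p(24)=1575, p(25)=1958, p(26)=2436, p(27)=3010, p(28)=3718, p(29)=4565, p(30)=5604, p(31)=6842, p(32)=8349, p(33)=10143, p(34)=12310, p(35)=14883, p(36)=17977, p(37)=21637, p(38)=26015, p(39)=31185, p(40)=37338, p(41)=44583, p(42)=53174, p(43)=63261, p(44)=75175, p(45)=89134, p(46)=105558, p(47)=124754, p(48)=147273, p(49)=173525, p(50)=204226, p(51)=239943, p(52)=281589, p(53)=329931, p(54)=386155, p(55)=451276, p(56)=526823, p(57)=614154, p(58)=715220, p(59)=831820, p(60)=966467, p(61)=1121505, p(62)=1300156, p(63)=1505499, p(64)=1741630, p(65)=2012558, p(66)=2323520, p(67)=2679689, p(68)=3087735, p(69)=3554345, p(70)=4087968, p(71)=4697205.
Final step: p(72) = p(71) + p(70) - p(67) - p(65) + p(60) + p(57) - p(50) - p(46) + p(37) + p(32) - p(21) - p(15) + p(2)
= 4697205 + 4087968 - 2679689 - 2012558 + 966467 + 614154 - 204226 - 105558 + 21637 + 8349 - 792 - 176 + 2
= 5392783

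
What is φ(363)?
220

363 = 3 × 11^2
φ(n) = n × ∏(1 - 1/p) for each prime p dividing n
φ(363) = 363 × (1 - 1/3) × (1 - 1/11) = 220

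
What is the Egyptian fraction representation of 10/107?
1/11 + 1/393 + 1/231281 + 1/106981570641

Greedy algorithm:
10/107: ceiling(107/10) = 11, use 1/11
3/1177: ceiling(1177/3) = 393, use 1/393
2/462561: ceiling(462561/2) = 231281, use 1/231281
1/106981570641: ceiling(106981570641/1) = 106981570641, use 1/106981570641
Result: 10/107 = 1/11 + 1/393 + 1/231281 + 1/106981570641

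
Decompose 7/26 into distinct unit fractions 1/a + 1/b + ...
1/4 + 1/52

Greedy algorithm:
7/26: ceiling(26/7) = 4, use 1/4
1/52: ceiling(52/1) = 52, use 1/52
Result: 7/26 = 1/4 + 1/52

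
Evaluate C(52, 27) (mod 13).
0

Using Lucas' theorem:
Write n=52 and k=27 in base 13:
n in base 13: [4, 0]
k in base 13: [2, 1]
C(52,27) mod 13 = ∏ C(n_i, k_i) mod 13
Digit binomials (mod 13): C(4,2) = 6; C(0,1) = 0 (k_i > n_i)
Product: 6 × 0 = 0 ≡ 0 (mod 13)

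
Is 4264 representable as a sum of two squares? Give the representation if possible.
30² + 58² (a=30, b=58)

Factorization: 4264 = 2^3 × 13 × 41
By Fermat: n is sum of two squares iff every prime p ≡ 3 (mod 4) appears to even power.
All primes ≡ 3 (mod 4) appear to even power.
Search a = 0, 1, 2, … for 4264 - a² a perfect square: first hit at a = 30: 4264 - 900 = 3364 = 58².
4264 = 30² + 58² = 900 + 3364 ✓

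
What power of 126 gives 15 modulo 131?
28

Baby-step giant-step with step n = ⌈√131⌉ = 12.
Baby steps 126^j mod 131 (j:value) for j=0..11: 0:1, 1:126, 2:25, 3:6, 4:101, 5:19, 6:36, 7:82, 8:114, 9:85, 10:99, 11:29.
Giant-step multiplier: 126^(-12) ≡ 126^(130-12) = 126^118 ≡ 28 (mod 131).
Giant steps γ_i = 15·28^i mod 131: γ_0=15, γ_1=27, γ_2=101 (in table at j=4).
x = i·n + j = 2·12 + 4 = 28.
Check: 126^28 ≡ 15 (mod 131).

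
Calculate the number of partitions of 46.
105558

p(n) counts ways to write n as a sum of positive integers (order ignored).
Euler's pentagonal recurrence: p(k) = p(k-1) + p(k-2) - p(k-5) - p(k-7) + p(k-12) + p(k-15) - ... (offsets j(3j∓1)/2, signs ++--, p(0)=1, p(<0)=0).
DP table for k = 0..45: p(0)=1, p(1)=1, p(2)=2, p(3)=3, p(4)=5, p(5)=7, p(6)=11, p(7)=15, p(8)=22, p(9)=30, p(10)=42, p(11)=56, p(12)=77, p(13)=101, p(14)=135, p(15)=176, p(16)=231, p(17)=297, p(18)=385, p(19)=490, p(20)=627, p(21)=792, p(22)=1002, p(23)=1255, p(24)=1575, p(25)=1958, p(26)=2436, p(27)=3010, p(28)=3718, p(29)=4565, p(30)=5604, p(31)=6842, p(32)=8349, p(33)=10143, p(34)=12310, p(35)=14883, p(36)=17977, p(37)=21637, p(38)=26015, p(39)=31185, p(40)=37338, p(41)=44583, p(42)=53174, p(43)=63261, p(44)=75175, p(45)=89134.
Final step: p(46) = p(45) + p(44) - p(41) - p(39) + p(34) + p(31) - p(24) - p(20) + p(11) + p(6)
= 89134 + 75175 - 44583 - 31185 + 12310 + 6842 - 1575 - 627 + 56 + 11
= 105558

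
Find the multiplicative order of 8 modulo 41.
20

41 is prime, so ord(8) divides φ(41) = 40.
Divisors of 40: 1, 2, 4, 5, 8, 10, 20, 40.
Repeated squaring: 8^1 ≡ 8, 8^2 ≡ 23, 8^4 ≡ 37, 8^8 ≡ 16, 8^16 ≡ 10, 8^32 ≡ 18 (mod 41).
Test 8^d mod 41 for each divisor d in increasing order:
8^1 ≡ 8
8^2 ≡ 23
8^4 ≡ 37
8^5 = 8^4·8^1 ≡ 9
8^8 ≡ 16
8^10 = 8^8·8^2 ≡ 40
8^20 = 8^16·8^4 ≡ 1  ← first divisor giving 1
The order is 20.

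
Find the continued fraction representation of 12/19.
[0; 1, 1, 1, 2, 2]

Euclidean algorithm steps:
12 = 0 × 19 + 12
19 = 1 × 12 + 7
12 = 1 × 7 + 5
7 = 1 × 5 + 2
5 = 2 × 2 + 1
2 = 2 × 1 + 0
Continued fraction: [0; 1, 1, 1, 2, 2]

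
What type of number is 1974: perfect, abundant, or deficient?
abundant

Proper divisors of 1974: sum = 1 + 2 + 3 + 6 + 7 + 14 + 21 + 42 + 47 + 94 + 141 + 282 + 329 + 658 + 987 = 2634
Since 2634 > 1974, 1974 is abundant.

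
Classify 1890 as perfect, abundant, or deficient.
abundant

Proper divisors of 1890: sum = 1 + 2 + 3 + 5 + 6 + 7 + 9 + 10 + ... + 315 + 378 + 630 + 945 (31 divisors) = 3870
Since 3870 > 1890, 1890 is abundant.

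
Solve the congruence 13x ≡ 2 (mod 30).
x ≡ 14 (mod 30)

gcd(13, 30) = 1, which divides 2, so solutions exist.
Find 13^(-1) mod 30 by the extended Euclidean algorithm:
30 = 2 × 13 + 4  ⟹  4 = (1)·30 + (-2)·13
13 = 3 × 4 + 1  ⟹  1 = (-3)·30 + (7)·13
So (7)·13 ≡ 1 (mod 30), i.e. 13^(-1) ≡ 7 (mod 30).
x ≡ 7 × 2 = 14 ≡ 14 (mod 30).
Check: 13 × 14 = 182 ≡ 2 (mod 30).
Unique solution: x ≡ 14 (mod 30)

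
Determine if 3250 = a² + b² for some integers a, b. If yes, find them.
1² + 57² (a=1, b=57)

Factorization: 3250 = 2 × 5^3 × 13
By Fermat: n is sum of two squares iff every prime p ≡ 3 (mod 4) appears to even power.
All primes ≡ 3 (mod 4) appear to even power.
Search a = 0, 1, 2, … for 3250 - a² a perfect square: first hit at a = 1: 3250 - 1 = 3249 = 57².
3250 = 1² + 57² = 1 + 3249 ✓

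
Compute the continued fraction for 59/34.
[1; 1, 2, 1, 3, 2]

Euclidean algorithm steps:
59 = 1 × 34 + 25
34 = 1 × 25 + 9
25 = 2 × 9 + 7
9 = 1 × 7 + 2
7 = 3 × 2 + 1
2 = 2 × 1 + 0
Continued fraction: [1; 1, 2, 1, 3, 2]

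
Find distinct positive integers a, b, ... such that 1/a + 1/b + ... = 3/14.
1/5 + 1/70

Greedy algorithm:
3/14: ceiling(14/3) = 5, use 1/5
1/70: ceiling(70/1) = 70, use 1/70
Result: 3/14 = 1/5 + 1/70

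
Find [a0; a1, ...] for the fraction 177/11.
[16; 11]

Euclidean algorithm steps:
177 = 16 × 11 + 1
11 = 11 × 1 + 0
Continued fraction: [16; 11]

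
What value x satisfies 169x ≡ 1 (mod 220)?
69

gcd(169, 220) = 1, so the inverse exists.
Extended Euclidean algorithm on (220, 169):
220 = 1 × 169 + 51  ⟹  51 = (1)·220 + (-1)·169
169 = 3 × 51 + 16  ⟹  16 = (-3)·220 + (4)·169
51 = 3 × 16 + 3  ⟹  3 = (10)·220 + (-13)·169
16 = 5 × 3 + 1  ⟹  1 = (-53)·220 + (69)·169
So (69)·169 ≡ 1 (mod 220), i.e. 169^(-1) ≡ 69 (mod 220).
Check: 169 × 69 = 11661 ≡ 1 (mod 220)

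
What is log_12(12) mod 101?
1

Baby-step giant-step with step n = ⌈√101⌉ = 11.
Baby steps 12^j mod 101 (j:value) for j=0..10: 0:1, 1:12, 2:43, 3:11, 4:31, 5:69, 6:20, 7:38, 8:52, 9:18, 10:14.
h = 12 is already in the table at j=1, so x = 1.
Check: 12^1 ≡ 12 (mod 101).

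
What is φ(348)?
112

348 = 2^2 × 3 × 29
φ(n) = n × ∏(1 - 1/p) for each prime p dividing n
φ(348) = 348 × (1 - 1/2) × (1 - 1/3) × (1 - 1/29) = 112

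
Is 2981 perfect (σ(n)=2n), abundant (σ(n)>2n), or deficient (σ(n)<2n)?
deficient

Proper divisors of 2981: sum = 1 + 11 + 271 = 283
Since 283 < 2981, 2981 is deficient.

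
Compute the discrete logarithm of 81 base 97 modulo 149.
44

Baby-step giant-step with step n = ⌈√149⌉ = 13.
Baby steps 97^j mod 149 (j:value) for j=0..12: 0:1, 1:97, 2:22, 3:48, 4:37, 5:13, 6:69, 7:137, 8:28, 9:34, 10:20, 11:3, 12:142.
Giant-step multiplier: 97^(-13) ≡ 97^(148-13) = 97^135 ≡ 70 (mod 149).
Giant steps γ_i = 81·70^i mod 149: γ_0=81, γ_1=8, γ_2=113, γ_3=13 (in table at j=5).
x = i·n + j = 3·13 + 5 = 44.
Check: 97^44 ≡ 81 (mod 149).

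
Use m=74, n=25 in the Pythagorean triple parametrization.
(4851, 3700, 6101)

Euclid's formula: a = m² - n², b = 2mn, c = m² + n²
m = 74, n = 25
a = 74² - 25² = 5476 - 625 = 4851
b = 2 × 74 × 25 = 3700
c = 74² + 25² = 5476 + 625 = 6101
Verification: 4851² + 3700² = 23532201 + 13690000 = 37222201 = 6101² ✓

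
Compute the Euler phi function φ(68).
32

68 = 2^2 × 17
φ(n) = n × ∏(1 - 1/p) for each prime p dividing n
φ(68) = 68 × (1 - 1/2) × (1 - 1/17) = 32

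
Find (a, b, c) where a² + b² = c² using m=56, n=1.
(3135, 112, 3137)

Euclid's formula: a = m² - n², b = 2mn, c = m² + n²
m = 56, n = 1
a = 56² - 1² = 3136 - 1 = 3135
b = 2 × 56 × 1 = 112
c = 56² + 1² = 3136 + 1 = 3137
Verification: 3135² + 112² = 9828225 + 12544 = 9840769 = 3137² ✓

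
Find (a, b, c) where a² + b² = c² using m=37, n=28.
(585, 2072, 2153)

Euclid's formula: a = m² - n², b = 2mn, c = m² + n²
m = 37, n = 28
a = 37² - 28² = 1369 - 784 = 585
b = 2 × 37 × 28 = 2072
c = 37² + 28² = 1369 + 784 = 2153
Verification: 585² + 2072² = 342225 + 4293184 = 4635409 = 2153² ✓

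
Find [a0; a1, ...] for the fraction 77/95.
[0; 1, 4, 3, 1, 1, 2]

Euclidean algorithm steps:
77 = 0 × 95 + 77
95 = 1 × 77 + 18
77 = 4 × 18 + 5
18 = 3 × 5 + 3
5 = 1 × 3 + 2
3 = 1 × 2 + 1
2 = 2 × 1 + 0
Continued fraction: [0; 1, 4, 3, 1, 1, 2]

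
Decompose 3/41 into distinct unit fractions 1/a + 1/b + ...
1/14 + 1/574

Greedy algorithm:
3/41: ceiling(41/3) = 14, use 1/14
1/574: ceiling(574/1) = 574, use 1/574
Result: 3/41 = 1/14 + 1/574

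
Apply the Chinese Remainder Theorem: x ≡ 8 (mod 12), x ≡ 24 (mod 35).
164

Using Chinese Remainder Theorem:
M = 12 × 35 = 420
M1 = 35, M2 = 12
y1 = 35^(-1) mod 12 = 11
y2 = 12^(-1) mod 35 = 3
x = (8×35×11 + 24×12×3) mod 420 = 164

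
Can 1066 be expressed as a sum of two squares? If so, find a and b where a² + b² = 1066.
15² + 29² (a=15, b=29)

Factorization: 1066 = 2 × 13 × 41
By Fermat: n is sum of two squares iff every prime p ≡ 3 (mod 4) appears to even power.
All primes ≡ 3 (mod 4) appear to even power.
Search a = 0, 1, 2, … for 1066 - a² a perfect square: first hit at a = 15: 1066 - 225 = 841 = 29².
1066 = 15² + 29² = 225 + 841 ✓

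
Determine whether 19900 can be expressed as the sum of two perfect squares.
Not possible

Factorization: 19900 = 2^2 × 5^2 × 199
By Fermat: n is sum of two squares iff every prime p ≡ 3 (mod 4) appears to even power.
Prime(s) ≡ 3 (mod 4) with odd exponent: [(199, 1)]
Therefore 19900 cannot be expressed as a² + b².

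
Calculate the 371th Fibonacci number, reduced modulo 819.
611

Matrix identity: Q^n = [[F_(n+1), F_n], [F_n, F_(n-1)]] with Q = [[1,1],[1,0]].
n = 371 = 101110011₂. Square-and-multiply, entries mod 819:
Q^1 = [[1,1],[1,0]]
Q^2 = (Q^1)² = [[2,1],[1,1]]
Q^5 = (Q^2)²·Q = [[8,5],[5,3]]
Q^11 = (Q^5)²·Q = [[144,89],[89,55]]
Q^23 = (Q^11)²·Q = [[504,811],[811,512]]
Q^46 = (Q^23)² = [[190,62],[62,128]]
Q^92 = (Q^46)² = [[632,60],[60,572]]
Q^185 = (Q^92)²·Q = [[244,76],[76,168]]
Q^371 = (Q^185)²·Q = [[801,611],[611,190]]
F_371 mod 819 = Q^371[0][1] = 611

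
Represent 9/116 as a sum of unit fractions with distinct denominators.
1/13 + 1/1508

Greedy algorithm:
9/116: ceiling(116/9) = 13, use 1/13
1/1508: ceiling(1508/1) = 1508, use 1/1508
Result: 9/116 = 1/13 + 1/1508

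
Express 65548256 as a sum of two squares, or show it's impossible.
Not possible

Factorization: 65548256 = 2^5 × 127^3
By Fermat: n is sum of two squares iff every prime p ≡ 3 (mod 4) appears to even power.
Prime(s) ≡ 3 (mod 4) with odd exponent: [(127, 3)]
Therefore 65548256 cannot be expressed as a² + b².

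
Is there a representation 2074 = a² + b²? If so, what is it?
7² + 45² (a=7, b=45)

Factorization: 2074 = 2 × 17 × 61
By Fermat: n is sum of two squares iff every prime p ≡ 3 (mod 4) appears to even power.
All primes ≡ 3 (mod 4) appear to even power.
Search a = 0, 1, 2, … for 2074 - a² a perfect square: first hit at a = 7: 2074 - 49 = 2025 = 45².
2074 = 7² + 45² = 49 + 2025 ✓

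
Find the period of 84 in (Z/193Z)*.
3

193 is prime, so ord(84) divides φ(193) = 192.
Divisors of 192: 1, 2, 3, 4, 6, 8, 12, 16, 24, 32, 48, 64, 96, 192.
Repeated squaring: 84^1 ≡ 84, 84^2 ≡ 108, 84^4 ≡ 84, 84^8 ≡ 108, 84^16 ≡ 84, 84^32 ≡ 108, 84^64 ≡ 84, 84^128 ≡ 108 (mod 193).
Test 84^d mod 193 for each divisor d in increasing order:
84^1 ≡ 84
84^2 ≡ 108
84^3 = 84^2·84^1 ≡ 1  ← first divisor giving 1
The order is 3.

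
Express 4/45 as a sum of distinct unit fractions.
1/12 + 1/180

Greedy algorithm:
4/45: ceiling(45/4) = 12, use 1/12
1/180: ceiling(180/1) = 180, use 1/180
Result: 4/45 = 1/12 + 1/180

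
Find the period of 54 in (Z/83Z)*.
82

83 is prime, so ord(54) divides φ(83) = 82.
Divisors of 82: 1, 2, 41, 82.
Repeated squaring: 54^1 ≡ 54, 54^2 ≡ 11, 54^4 ≡ 38, 54^8 ≡ 33, 54^16 ≡ 10, 54^32 ≡ 17, 54^64 ≡ 40 (mod 83).
Test 54^d mod 83 for each divisor d in increasing order:
54^1 ≡ 54
54^2 ≡ 11
54^41 = 54^32·54^8·54^1 ≡ 82
54^82 = 54^64·54^16·54^2 ≡ 1  ← first divisor giving 1
The order is 82.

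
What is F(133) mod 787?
12

Matrix identity: Q^n = [[F_(n+1), F_n], [F_n, F_(n-1)]] with Q = [[1,1],[1,0]].
n = 133 = 10000101₂. Square-and-multiply, entries mod 787:
Q^1 = [[1,1],[1,0]]
Q^2 = (Q^1)² = [[2,1],[1,1]]
Q^4 = (Q^2)² = [[5,3],[3,2]]
Q^8 = (Q^4)² = [[34,21],[21,13]]
Q^16 = (Q^8)² = [[23,200],[200,610]]
Q^33 = (Q^16)²·Q = [[285,392],[392,680]]
Q^66 = (Q^33)² = [[363,520],[520,630]]
Q^133 = (Q^66)²·Q = [[100,12],[12,88]]
F_133 mod 787 = Q^133[0][1] = 12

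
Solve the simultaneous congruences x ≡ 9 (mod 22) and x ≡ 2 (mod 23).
163

Using Chinese Remainder Theorem:
M = 22 × 23 = 506
M1 = 23, M2 = 22
y1 = 23^(-1) mod 22 = 1
y2 = 22^(-1) mod 23 = 22
x = (9×23×1 + 2×22×22) mod 506 = 163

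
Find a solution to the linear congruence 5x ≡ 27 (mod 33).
x ≡ 12 (mod 33)

gcd(5, 33) = 1, which divides 27, so solutions exist.
Find 5^(-1) mod 33 by the extended Euclidean algorithm:
33 = 6 × 5 + 3  ⟹  3 = (1)·33 + (-6)·5
5 = 1 × 3 + 2  ⟹  2 = (-1)·33 + (7)·5
3 = 1 × 2 + 1  ⟹  1 = (2)·33 + (-13)·5
So (-13)·5 ≡ 1 (mod 33), i.e. 5^(-1) ≡ -13 ≡ 20 (mod 33).
x ≡ 20 × 27 = 540 ≡ 12 (mod 33).
Check: 5 × 12 = 60 ≡ 27 (mod 33).
Unique solution: x ≡ 12 (mod 33)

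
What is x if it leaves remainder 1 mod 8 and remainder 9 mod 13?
9

Using Chinese Remainder Theorem:
M = 8 × 13 = 104
M1 = 13, M2 = 8
y1 = 13^(-1) mod 8 = 5
y2 = 8^(-1) mod 13 = 5
x = (1×13×5 + 9×8×5) mod 104 = 9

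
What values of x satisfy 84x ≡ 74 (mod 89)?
x ≡ 3 (mod 89)

gcd(84, 89) = 1, which divides 74, so solutions exist.
Find 84^(-1) mod 89 by the extended Euclidean algorithm:
89 = 1 × 84 + 5  ⟹  5 = (1)·89 + (-1)·84
84 = 16 × 5 + 4  ⟹  4 = (-16)·89 + (17)·84
5 = 1 × 4 + 1  ⟹  1 = (17)·89 + (-18)·84
So (-18)·84 ≡ 1 (mod 89), i.e. 84^(-1) ≡ -18 ≡ 71 (mod 89).
x ≡ 71 × 74 = 5254 ≡ 3 (mod 89).
Check: 84 × 3 = 252 ≡ 74 (mod 89).
Unique solution: x ≡ 3 (mod 89)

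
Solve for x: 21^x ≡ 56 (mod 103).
34

Baby-step giant-step with step n = ⌈√103⌉ = 11.
Baby steps 21^j mod 103 (j:value) for j=0..10: 0:1, 1:21, 2:29, 3:94, 4:17, 5:48, 6:81, 7:53, 8:83, 9:95, 10:38.
Giant-step multiplier: 21^(-11) ≡ 21^(102-11) = 21^91 ≡ 99 (mod 103).
Giant steps γ_i = 56·99^i mod 103: γ_0=56, γ_1=85, γ_2=72, γ_3=21 (in table at j=1).
x = i·n + j = 3·11 + 1 = 34.
Check: 21^34 ≡ 56 (mod 103).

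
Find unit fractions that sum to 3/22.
1/8 + 1/88

Greedy algorithm:
3/22: ceiling(22/3) = 8, use 1/8
1/88: ceiling(88/1) = 88, use 1/88
Result: 3/22 = 1/8 + 1/88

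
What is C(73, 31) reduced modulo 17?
0

Using Lucas' theorem:
Write n=73 and k=31 in base 17:
n in base 17: [4, 5]
k in base 17: [1, 14]
C(73,31) mod 17 = ∏ C(n_i, k_i) mod 17
Digit binomials (mod 17): C(4,1) = 4; C(5,14) = 0 (k_i > n_i)
Product: 4 × 0 = 0 ≡ 0 (mod 17)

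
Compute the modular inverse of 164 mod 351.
122

gcd(164, 351) = 1, so the inverse exists.
Extended Euclidean algorithm on (351, 164):
351 = 2 × 164 + 23  ⟹  23 = (1)·351 + (-2)·164
164 = 7 × 23 + 3  ⟹  3 = (-7)·351 + (15)·164
23 = 7 × 3 + 2  ⟹  2 = (50)·351 + (-107)·164
3 = 1 × 2 + 1  ⟹  1 = (-57)·351 + (122)·164
So (122)·164 ≡ 1 (mod 351), i.e. 164^(-1) ≡ 122 (mod 351).
Check: 164 × 122 = 20008 ≡ 1 (mod 351)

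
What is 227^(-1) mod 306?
275

gcd(227, 306) = 1, so the inverse exists.
Extended Euclidean algorithm on (306, 227):
306 = 1 × 227 + 79  ⟹  79 = (1)·306 + (-1)·227
227 = 2 × 79 + 69  ⟹  69 = (-2)·306 + (3)·227
79 = 1 × 69 + 10  ⟹  10 = (3)·306 + (-4)·227
69 = 6 × 10 + 9  ⟹  9 = (-20)·306 + (27)·227
10 = 1 × 9 + 1  ⟹  1 = (23)·306 + (-31)·227
So (-31)·227 ≡ 1 (mod 306), i.e. 227^(-1) ≡ -31 ≡ 275 (mod 306).
Check: 227 × 275 = 62425 ≡ 1 (mod 306)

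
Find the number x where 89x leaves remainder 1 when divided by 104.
97

gcd(89, 104) = 1, so the inverse exists.
Extended Euclidean algorithm on (104, 89):
104 = 1 × 89 + 15  ⟹  15 = (1)·104 + (-1)·89
89 = 5 × 15 + 14  ⟹  14 = (-5)·104 + (6)·89
15 = 1 × 14 + 1  ⟹  1 = (6)·104 + (-7)·89
So (-7)·89 ≡ 1 (mod 104), i.e. 89^(-1) ≡ -7 ≡ 97 (mod 104).
Check: 89 × 97 = 8633 ≡ 1 (mod 104)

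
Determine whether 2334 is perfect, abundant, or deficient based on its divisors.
abundant

Proper divisors of 2334: sum = 1 + 2 + 3 + 6 + 389 + 778 + 1167 = 2346
Since 2346 > 2334, 2334 is abundant.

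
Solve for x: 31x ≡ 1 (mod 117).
34

gcd(31, 117) = 1, so the inverse exists.
Extended Euclidean algorithm on (117, 31):
117 = 3 × 31 + 24  ⟹  24 = (1)·117 + (-3)·31
31 = 1 × 24 + 7  ⟹  7 = (-1)·117 + (4)·31
24 = 3 × 7 + 3  ⟹  3 = (4)·117 + (-15)·31
7 = 2 × 3 + 1  ⟹  1 = (-9)·117 + (34)·31
So (34)·31 ≡ 1 (mod 117), i.e. 31^(-1) ≡ 34 (mod 117).
Check: 31 × 34 = 1054 ≡ 1 (mod 117)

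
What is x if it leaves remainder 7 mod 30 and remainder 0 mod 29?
667

Using Chinese Remainder Theorem:
M = 30 × 29 = 870
M1 = 29, M2 = 30
y1 = 29^(-1) mod 30 = 29
y2 = 30^(-1) mod 29 = 1
x = (7×29×29 + 0×30×1) mod 870 = 667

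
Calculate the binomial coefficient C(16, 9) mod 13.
0

Using Lucas' theorem:
Write n=16 and k=9 in base 13:
n in base 13: [1, 3]
k in base 13: [0, 9]
C(16,9) mod 13 = ∏ C(n_i, k_i) mod 13
Digit binomials (mod 13): C(1,0) = 1; C(3,9) = 0 (k_i > n_i)
Product: 1 × 0 = 0 ≡ 0 (mod 13)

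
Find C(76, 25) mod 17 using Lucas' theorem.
4

Using Lucas' theorem:
Write n=76 and k=25 in base 17:
n in base 17: [4, 8]
k in base 17: [1, 8]
C(76,25) mod 17 = ∏ C(n_i, k_i) mod 17
Digit binomials (mod 17): C(4,1) = 4; C(8,8) = 1
Product: 4 × 1 = 4 ≡ 4 (mod 17)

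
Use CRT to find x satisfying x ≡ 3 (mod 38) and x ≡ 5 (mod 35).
915

Using Chinese Remainder Theorem:
M = 38 × 35 = 1330
M1 = 35, M2 = 38
y1 = 35^(-1) mod 38 = 25
y2 = 38^(-1) mod 35 = 12
x = (3×35×25 + 5×38×12) mod 1330 = 915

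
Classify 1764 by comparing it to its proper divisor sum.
abundant

Proper divisors of 1764: sum = 1 + 2 + 3 + 4 + 6 + 7 + 9 + 12 + ... + 294 + 441 + 588 + 882 (26 divisors) = 3423
Since 3423 > 1764, 1764 is abundant.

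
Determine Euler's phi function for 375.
200

375 = 3 × 5^3
φ(n) = n × ∏(1 - 1/p) for each prime p dividing n
φ(375) = 375 × (1 - 1/3) × (1 - 1/5) = 200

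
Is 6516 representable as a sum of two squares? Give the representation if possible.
54² + 60² (a=54, b=60)

Factorization: 6516 = 2^2 × 3^2 × 181
By Fermat: n is sum of two squares iff every prime p ≡ 3 (mod 4) appears to even power.
All primes ≡ 3 (mod 4) appear to even power.
Search a = 0, 1, 2, … for 6516 - a² a perfect square: first hit at a = 54: 6516 - 2916 = 3600 = 60².
6516 = 54² + 60² = 2916 + 3600 ✓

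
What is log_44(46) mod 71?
7

Baby-step giant-step with step n = ⌈√71⌉ = 9.
Baby steps 44^j mod 71 (j:value) for j=0..8: 0:1, 1:44, 2:19, 3:55, 4:6, 5:51, 6:43, 7:46, 8:36.
h = 46 is already in the table at j=7, so x = 7.
Check: 44^7 ≡ 46 (mod 71).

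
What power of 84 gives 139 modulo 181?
54

Baby-step giant-step with step n = ⌈√181⌉ = 14.
Baby steps 84^j mod 181 (j:value) for j=0..13: 0:1, 1:84, 2:178, 3:110, 4:9, 5:32, 6:154, 7:85, 8:81, 9:107, 10:119, 11:41, 12:5, 13:58.
Giant-step multiplier: 84^(-14) ≡ 84^(180-14) = 84^166 ≡ 12 (mod 181).
Giant steps γ_i = 139·12^i mod 181: γ_0=139, γ_1=39, γ_2=106, γ_3=5 (in table at j=12).
x = i·n + j = 3·14 + 12 = 54.
Check: 84^54 ≡ 139 (mod 181).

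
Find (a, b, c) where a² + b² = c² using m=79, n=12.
(6097, 1896, 6385)

Euclid's formula: a = m² - n², b = 2mn, c = m² + n²
m = 79, n = 12
a = 79² - 12² = 6241 - 144 = 6097
b = 2 × 79 × 12 = 1896
c = 79² + 12² = 6241 + 144 = 6385
Verification: 6097² + 1896² = 37173409 + 3594816 = 40768225 = 6385² ✓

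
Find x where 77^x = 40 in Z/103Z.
35

Baby-step giant-step with step n = ⌈√103⌉ = 11.
Baby steps 77^j mod 103 (j:value) for j=0..10: 0:1, 1:77, 2:58, 3:37, 4:68, 5:86, 6:30, 7:44, 8:92, 9:80, 10:83.
Giant-step multiplier: 77^(-11) ≡ 77^(102-11) = 77^91 ≡ 62 (mod 103).
Giant steps γ_i = 40·62^i mod 103: γ_0=40, γ_1=8, γ_2=84, γ_3=58 (in table at j=2).
x = i·n + j = 3·11 + 2 = 35.
Check: 77^35 ≡ 40 (mod 103).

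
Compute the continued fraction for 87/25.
[3; 2, 12]

Euclidean algorithm steps:
87 = 3 × 25 + 12
25 = 2 × 12 + 1
12 = 12 × 1 + 0
Continued fraction: [3; 2, 12]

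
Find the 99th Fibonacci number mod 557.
387

Matrix identity: Q^n = [[F_(n+1), F_n], [F_n, F_(n-1)]] with Q = [[1,1],[1,0]].
n = 99 = 1100011₂. Square-and-multiply, entries mod 557:
Q^1 = [[1,1],[1,0]]
Q^3 = (Q^1)²·Q = [[3,2],[2,1]]
Q^6 = (Q^3)² = [[13,8],[8,5]]
Q^12 = (Q^6)² = [[233,144],[144,89]]
Q^24 = (Q^12)² = [[387,137],[137,250]]
Q^49 = (Q^24)²·Q = [[144,324],[324,377]]
Q^99 = (Q^49)²·Q = [[420,387],[387,33]]
F_99 mod 557 = Q^99[0][1] = 387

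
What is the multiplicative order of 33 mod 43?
42

43 is prime, so ord(33) divides φ(43) = 42.
Divisors of 42: 1, 2, 3, 6, 7, 14, 21, 42.
Repeated squaring: 33^1 ≡ 33, 33^2 ≡ 14, 33^4 ≡ 24, 33^8 ≡ 17, 33^16 ≡ 31, 33^32 ≡ 15 (mod 43).
Test 33^d mod 43 for each divisor d in increasing order:
33^1 ≡ 33
33^2 ≡ 14
33^3 = 33^2·33^1 ≡ 32
33^6 = 33^4·33^2 ≡ 35
33^7 = 33^4·33^2·33^1 ≡ 37
33^14 = 33^8·33^4·33^2 ≡ 36
33^21 = 33^16·33^4·33^1 ≡ 42
33^42 = 33^32·33^8·33^2 ≡ 1  ← first divisor giving 1
The order is 42.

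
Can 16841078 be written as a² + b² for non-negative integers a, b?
Not possible

Factorization: 16841078 = 2 × 41 × 59^3
By Fermat: n is sum of two squares iff every prime p ≡ 3 (mod 4) appears to even power.
Prime(s) ≡ 3 (mod 4) with odd exponent: [(59, 3)]
Therefore 16841078 cannot be expressed as a² + b².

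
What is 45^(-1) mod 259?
236

gcd(45, 259) = 1, so the inverse exists.
Extended Euclidean algorithm on (259, 45):
259 = 5 × 45 + 34  ⟹  34 = (1)·259 + (-5)·45
45 = 1 × 34 + 11  ⟹  11 = (-1)·259 + (6)·45
34 = 3 × 11 + 1  ⟹  1 = (4)·259 + (-23)·45
So (-23)·45 ≡ 1 (mod 259), i.e. 45^(-1) ≡ -23 ≡ 236 (mod 259).
Check: 45 × 236 = 10620 ≡ 1 (mod 259)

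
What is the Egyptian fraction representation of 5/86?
1/18 + 1/387

Greedy algorithm:
5/86: ceiling(86/5) = 18, use 1/18
1/387: ceiling(387/1) = 387, use 1/387
Result: 5/86 = 1/18 + 1/387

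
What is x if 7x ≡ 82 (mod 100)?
x ≡ 26 (mod 100)

gcd(7, 100) = 1, which divides 82, so solutions exist.
Find 7^(-1) mod 100 by the extended Euclidean algorithm:
100 = 14 × 7 + 2  ⟹  2 = (1)·100 + (-14)·7
7 = 3 × 2 + 1  ⟹  1 = (-3)·100 + (43)·7
So (43)·7 ≡ 1 (mod 100), i.e. 7^(-1) ≡ 43 (mod 100).
x ≡ 43 × 82 = 3526 ≡ 26 (mod 100).
Check: 7 × 26 = 182 ≡ 82 (mod 100).
Unique solution: x ≡ 26 (mod 100)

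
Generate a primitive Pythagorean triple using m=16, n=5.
(231, 160, 281)

Euclid's formula: a = m² - n², b = 2mn, c = m² + n²
m = 16, n = 5
a = 16² - 5² = 256 - 25 = 231
b = 2 × 16 × 5 = 160
c = 16² + 5² = 256 + 25 = 281
Verification: 231² + 160² = 53361 + 25600 = 78961 = 281² ✓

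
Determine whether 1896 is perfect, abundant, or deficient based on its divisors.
abundant

Proper divisors of 1896: sum = 1 + 2 + 3 + 4 + 6 + 8 + 12 + 24 + 79 + 158 + 237 + 316 + 474 + 632 + 948 = 2904
Since 2904 > 1896, 1896 is abundant.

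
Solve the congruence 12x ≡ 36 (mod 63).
x ≡ 3 (mod 21)

gcd(12, 63) = 3, which divides 36, so solutions exist.
Divide through by 3: 4x ≡ 12 (mod 21).
Find 4^(-1) mod 21 by the extended Euclidean algorithm:
21 = 5 × 4 + 1  ⟹  1 = (1)·21 + (-5)·4
So (-5)·4 ≡ 1 (mod 21), i.e. 4^(-1) ≡ -5 ≡ 16 (mod 21).
x ≡ 16 × 12 = 192 ≡ 3 (mod 21).
Check: 12 × 3 = 36 ≡ 36 (mod 63).
x ≡ 3 (mod 21), giving 3 solutions mod 63.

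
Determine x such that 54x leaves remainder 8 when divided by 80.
x ≡ 12 (mod 40)

gcd(54, 80) = 2, which divides 8, so solutions exist.
Divide through by 2: 27x ≡ 4 (mod 40).
Find 27^(-1) mod 40 by the extended Euclidean algorithm:
40 = 1 × 27 + 13  ⟹  13 = (1)·40 + (-1)·27
27 = 2 × 13 + 1  ⟹  1 = (-2)·40 + (3)·27
So (3)·27 ≡ 1 (mod 40), i.e. 27^(-1) ≡ 3 (mod 40).
x ≡ 3 × 4 = 12 ≡ 12 (mod 40).
Check: 54 × 12 = 648 ≡ 8 (mod 80).
x ≡ 12 (mod 40), giving 2 solutions mod 80.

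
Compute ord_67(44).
66

67 is prime, so ord(44) divides φ(67) = 66.
Divisors of 66: 1, 2, 3, 6, 11, 22, 33, 66.
Repeated squaring: 44^1 ≡ 44, 44^2 ≡ 60, 44^4 ≡ 49, 44^8 ≡ 56, 44^16 ≡ 54, 44^32 ≡ 35, 44^64 ≡ 19 (mod 67).
Test 44^d mod 67 for each divisor d in increasing order:
44^1 ≡ 44
44^2 ≡ 60
44^3 = 44^2·44^1 ≡ 27
44^6 = 44^4·44^2 ≡ 59
44^11 = 44^8·44^2·44^1 ≡ 38
44^22 = 44^16·44^4·44^2 ≡ 37
44^33 = 44^32·44^1 ≡ 66
44^66 = 44^64·44^2 ≡ 1  ← first divisor giving 1
The order is 66.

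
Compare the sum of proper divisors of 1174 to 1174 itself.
deficient

Proper divisors of 1174: sum = 1 + 2 + 587 = 590
Since 590 < 1174, 1174 is deficient.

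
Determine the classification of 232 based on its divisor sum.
deficient

Proper divisors of 232: sum = 1 + 2 + 4 + 8 + 29 + 58 + 116 = 218
Since 218 < 232, 232 is deficient.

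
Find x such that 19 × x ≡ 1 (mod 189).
10

gcd(19, 189) = 1, so the inverse exists.
Extended Euclidean algorithm on (189, 19):
189 = 9 × 19 + 18  ⟹  18 = (1)·189 + (-9)·19
19 = 1 × 18 + 1  ⟹  1 = (-1)·189 + (10)·19
So (10)·19 ≡ 1 (mod 189), i.e. 19^(-1) ≡ 10 (mod 189).
Check: 19 × 10 = 190 ≡ 1 (mod 189)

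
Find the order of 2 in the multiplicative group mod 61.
60

61 is prime, so ord(2) divides φ(61) = 60.
Divisors of 60: 1, 2, 3, 4, 5, 6, 10, 12, 15, 20, 30, 60.
Repeated squaring: 2^1 ≡ 2, 2^2 ≡ 4, 2^4 ≡ 16, 2^8 ≡ 12, 2^16 ≡ 22, 2^32 ≡ 57 (mod 61).
Test 2^d mod 61 for each divisor d in increasing order:
2^1 ≡ 2
2^2 ≡ 4
2^3 = 2^2·2^1 ≡ 8
2^4 ≡ 16
2^5 = 2^4·2^1 ≡ 32
2^6 = 2^4·2^2 ≡ 3
2^10 = 2^8·2^2 ≡ 48
2^12 = 2^8·2^4 ≡ 9
2^15 = 2^8·2^4·2^2·2^1 ≡ 11
2^20 = 2^16·2^4 ≡ 47
2^30 = 2^16·2^8·2^4·2^2 ≡ 60
2^60 = 2^32·2^16·2^8·2^4 ≡ 1  ← first divisor giving 1
The order is 60.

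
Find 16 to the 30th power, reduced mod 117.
1

Repeated squaring. Binary of 30 = 11110.
16^1 ≡ 16 (mod 117); 16^2 ≡ 22 (mod 117); 16^4 ≡ 16 (mod 117); 16^8 ≡ 22 (mod 117); 16^16 ≡ 16 (mod 117)
16^30 = 16^2 × 16^4 × 16^8 × 16^16 ≡ 1 (mod 117)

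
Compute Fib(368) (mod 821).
650

Matrix identity: Q^n = [[F_(n+1), F_n], [F_n, F_(n-1)]] with Q = [[1,1],[1,0]].
n = 368 = 101110000₂. Square-and-multiply, entries mod 821:
Q^1 = [[1,1],[1,0]]
Q^2 = (Q^1)² = [[2,1],[1,1]]
Q^5 = (Q^2)²·Q = [[8,5],[5,3]]
Q^11 = (Q^5)²·Q = [[144,89],[89,55]]
Q^23 = (Q^11)²·Q = [[392,743],[743,470]]
Q^46 = (Q^23)² = [[474,86],[86,388]]
Q^92 = (Q^46)² = [[550,242],[242,308]]
Q^184 = (Q^92)² = [[645,744],[744,722]]
Q^368 = (Q^184)² = [[781,650],[650,131]]
F_368 mod 821 = Q^368[0][1] = 650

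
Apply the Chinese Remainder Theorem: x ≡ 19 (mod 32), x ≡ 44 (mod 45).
179

Using Chinese Remainder Theorem:
M = 32 × 45 = 1440
M1 = 45, M2 = 32
y1 = 45^(-1) mod 32 = 5
y2 = 32^(-1) mod 45 = 38
x = (19×45×5 + 44×32×38) mod 1440 = 179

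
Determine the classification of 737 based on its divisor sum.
deficient

Proper divisors of 737: sum = 1 + 11 + 67 = 79
Since 79 < 737, 737 is deficient.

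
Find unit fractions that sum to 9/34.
1/4 + 1/68

Greedy algorithm:
9/34: ceiling(34/9) = 4, use 1/4
1/68: ceiling(68/1) = 68, use 1/68
Result: 9/34 = 1/4 + 1/68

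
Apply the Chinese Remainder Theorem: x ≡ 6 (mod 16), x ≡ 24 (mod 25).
374

Using Chinese Remainder Theorem:
M = 16 × 25 = 400
M1 = 25, M2 = 16
y1 = 25^(-1) mod 16 = 9
y2 = 16^(-1) mod 25 = 11
x = (6×25×9 + 24×16×11) mod 400 = 374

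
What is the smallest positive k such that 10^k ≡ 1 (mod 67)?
33

67 is prime, so ord(10) divides φ(67) = 66.
Divisors of 66: 1, 2, 3, 6, 11, 22, 33, 66.
Repeated squaring: 10^1 ≡ 10, 10^2 ≡ 33, 10^4 ≡ 17, 10^8 ≡ 21, 10^16 ≡ 39, 10^32 ≡ 47, 10^64 ≡ 65 (mod 67).
Test 10^d mod 67 for each divisor d in increasing order:
10^1 ≡ 10
10^2 ≡ 33
10^3 = 10^2·10^1 ≡ 62
10^6 = 10^4·10^2 ≡ 25
10^11 = 10^8·10^2·10^1 ≡ 29
10^22 = 10^16·10^4·10^2 ≡ 37
10^33 = 10^32·10^1 ≡ 1  ← first divisor giving 1
The order is 33.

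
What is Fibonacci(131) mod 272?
233

Matrix identity: Q^n = [[F_(n+1), F_n], [F_n, F_(n-1)]] with Q = [[1,1],[1,0]].
n = 131 = 10000011₂. Square-and-multiply, entries mod 272:
Q^1 = [[1,1],[1,0]]
Q^2 = (Q^1)² = [[2,1],[1,1]]
Q^4 = (Q^2)² = [[5,3],[3,2]]
Q^8 = (Q^4)² = [[34,21],[21,13]]
Q^16 = (Q^8)² = [[237,171],[171,66]]
Q^32 = (Q^16)² = [[2,133],[133,141]]
Q^65 = (Q^32)²·Q = [[264,13],[13,251]]
Q^131 = (Q^65)²·Q = [[128,233],[233,167]]
F_131 mod 272 = Q^131[0][1] = 233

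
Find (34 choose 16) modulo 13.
8

Using Lucas' theorem:
Write n=34 and k=16 in base 13:
n in base 13: [2, 8]
k in base 13: [1, 3]
C(34,16) mod 13 = ∏ C(n_i, k_i) mod 13
Digit binomials (mod 13): C(2,1) = 2; C(8,3) = 56 ≡ 4
Product: 2 × 4 = 8 ≡ 8 (mod 13)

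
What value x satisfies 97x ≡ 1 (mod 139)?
43

gcd(97, 139) = 1, so the inverse exists.
Extended Euclidean algorithm on (139, 97):
139 = 1 × 97 + 42  ⟹  42 = (1)·139 + (-1)·97
97 = 2 × 42 + 13  ⟹  13 = (-2)·139 + (3)·97
42 = 3 × 13 + 3  ⟹  3 = (7)·139 + (-10)·97
13 = 4 × 3 + 1  ⟹  1 = (-30)·139 + (43)·97
So (43)·97 ≡ 1 (mod 139), i.e. 97^(-1) ≡ 43 (mod 139).
Check: 97 × 43 = 4171 ≡ 1 (mod 139)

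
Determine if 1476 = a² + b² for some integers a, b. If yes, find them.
24² + 30² (a=24, b=30)

Factorization: 1476 = 2^2 × 3^2 × 41
By Fermat: n is sum of two squares iff every prime p ≡ 3 (mod 4) appears to even power.
All primes ≡ 3 (mod 4) appear to even power.
Search a = 0, 1, 2, … for 1476 - a² a perfect square: first hit at a = 24: 1476 - 576 = 900 = 30².
1476 = 24² + 30² = 576 + 900 ✓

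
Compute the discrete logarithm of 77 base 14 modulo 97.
21

Baby-step giant-step with step n = ⌈√97⌉ = 10.
Baby steps 14^j mod 97 (j:value) for j=0..9: 0:1, 1:14, 2:2, 3:28, 4:4, 5:56, 6:8, 7:15, 8:16, 9:30.
Giant-step multiplier: 14^(-10) ≡ 14^(96-10) = 14^86 ≡ 94 (mod 97).
Giant steps γ_i = 77·94^i mod 97: γ_0=77, γ_1=60, γ_2=14 (in table at j=1).
x = i·n + j = 2·10 + 1 = 21.
Check: 14^21 ≡ 77 (mod 97).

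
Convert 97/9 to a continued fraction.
[10; 1, 3, 2]

Euclidean algorithm steps:
97 = 10 × 9 + 7
9 = 1 × 7 + 2
7 = 3 × 2 + 1
2 = 2 × 1 + 0
Continued fraction: [10; 1, 3, 2]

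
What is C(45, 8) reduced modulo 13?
0

Using Lucas' theorem:
Write n=45 and k=8 in base 13:
n in base 13: [3, 6]
k in base 13: [0, 8]
C(45,8) mod 13 = ∏ C(n_i, k_i) mod 13
Digit binomials (mod 13): C(3,0) = 1; C(6,8) = 0 (k_i > n_i)
Product: 1 × 0 = 0 ≡ 0 (mod 13)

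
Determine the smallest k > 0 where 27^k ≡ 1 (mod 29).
28

29 is prime, so ord(27) divides φ(29) = 28.
Divisors of 28: 1, 2, 4, 7, 14, 28.
Repeated squaring: 27^1 ≡ 27, 27^2 ≡ 4, 27^4 ≡ 16, 27^8 ≡ 24, 27^16 ≡ 25 (mod 29).
Test 27^d mod 29 for each divisor d in increasing order:
27^1 ≡ 27
27^2 ≡ 4
27^4 ≡ 16
27^7 = 27^4·27^2·27^1 ≡ 17
27^14 = 27^8·27^4·27^2 ≡ 28
27^28 = 27^16·27^8·27^4 ≡ 1  ← first divisor giving 1
The order is 28.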